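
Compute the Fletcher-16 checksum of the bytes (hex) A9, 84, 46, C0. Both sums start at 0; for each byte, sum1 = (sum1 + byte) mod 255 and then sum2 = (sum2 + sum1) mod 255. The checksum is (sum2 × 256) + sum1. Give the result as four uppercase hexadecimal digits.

8135

Running sums (mod 255):
  after byte 0 (A9): sum1=169, sum2=169
  after byte 1 (84): sum1=46, sum2=215
  after byte 2 (46): sum1=116, sum2=76
  after byte 3 (C0): sum1=53, sum2=129
Checksum = sum2·256 + sum1 = 129·256 + 53 = 33077 = 0x8135.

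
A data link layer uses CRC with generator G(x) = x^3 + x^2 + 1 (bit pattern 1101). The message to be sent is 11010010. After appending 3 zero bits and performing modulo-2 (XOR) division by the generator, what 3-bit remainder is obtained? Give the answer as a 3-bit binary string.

111

Append 3 zeros: 11010010000. Divide by 1101 (XOR where the leading bit is 1):
  pos 0: 1101 XOR 1101 = 0000
  pos 6: 1000 XOR 1101 = 0101
  pos 7: 1010 XOR 1101 = 0111
Remainder (last 3 bits) = 111. This is the CRC / FCS.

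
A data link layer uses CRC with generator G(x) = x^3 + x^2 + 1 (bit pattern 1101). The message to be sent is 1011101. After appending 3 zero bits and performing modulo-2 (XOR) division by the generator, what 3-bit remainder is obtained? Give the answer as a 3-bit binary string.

101

Append 3 zeros: 1011101000. Divide by 1101 (XOR where the leading bit is 1):
  pos 0: 1011 XOR 1101 = 0110
  pos 1: 1101 XOR 1101 = 0000
  pos 6: 1000 XOR 1101 = 0101
Remainder (last 3 bits) = 101. This is the CRC / FCS.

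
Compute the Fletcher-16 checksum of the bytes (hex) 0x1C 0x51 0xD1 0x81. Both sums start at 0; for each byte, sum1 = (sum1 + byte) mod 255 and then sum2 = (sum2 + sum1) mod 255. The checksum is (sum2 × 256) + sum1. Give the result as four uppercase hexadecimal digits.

89C0

Running sums (mod 255):
  after byte 0 (0x1C): sum1=28, sum2=28
  after byte 1 (0x51): sum1=109, sum2=137
  after byte 2 (0xD1): sum1=63, sum2=200
  after byte 3 (0x81): sum1=192, sum2=137
Checksum = sum2·256 + sum1 = 137·256 + 192 = 35264 = 0x89C0.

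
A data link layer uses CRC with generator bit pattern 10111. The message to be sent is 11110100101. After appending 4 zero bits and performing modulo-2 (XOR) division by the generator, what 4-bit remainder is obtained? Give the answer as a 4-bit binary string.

Append 4 zeros: 111101001010000. Divide by 10111 (XOR where the leading bit is 1):
  pos 0: 11110 XOR 10111 = 01001
  pos 1: 10011 XOR 10111 = 00100
  pos 3: 10000 XOR 10111 = 00111
  pos 5: 11110 XOR 10111 = 01001
  pos 6: 10011 XOR 10111 = 00100
  pos 8: 10000 XOR 10111 = 00111
  pos 10: 11100 XOR 10111 = 01011
Remainder (last 4 bits) = 1011. This is the CRC / FCS.

1011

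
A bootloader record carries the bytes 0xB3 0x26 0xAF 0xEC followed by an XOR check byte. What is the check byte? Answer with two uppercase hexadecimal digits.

XOR the bytes together:
  start with 0xB3
  0xB3 ⊕ 0x26 = 0x95
  0x95 ⊕ 0xAF = 0x3A
  0x3A ⊕ 0xEC = 0xD6

D6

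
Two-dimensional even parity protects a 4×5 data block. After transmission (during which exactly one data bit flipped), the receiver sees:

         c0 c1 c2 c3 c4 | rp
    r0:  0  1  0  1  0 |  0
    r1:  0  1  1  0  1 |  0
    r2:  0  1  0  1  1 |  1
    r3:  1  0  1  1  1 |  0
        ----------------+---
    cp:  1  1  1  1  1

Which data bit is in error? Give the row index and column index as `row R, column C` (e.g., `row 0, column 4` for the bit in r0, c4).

row 1, column 2

Recompute each row's even parity and compare to rp:
  r0: data parity 0, sent rp 0 → ok
  r1: data parity 1, sent rp 0 → mismatch
  r2: data parity 1, sent rp 1 → ok
  r3: data parity 0, sent rp 0 → ok
Recompute each column's even parity and compare to cp:
  c0: data parity 1, sent cp 1 → ok
  c1: data parity 1, sent cp 1 → ok
  c2: data parity 0, sent cp 1 → mismatch
  c3: data parity 1, sent cp 1 → ok
  c4: data parity 1, sent cp 1 → ok
Exactly one row (r1) and one column (c2) fail → the flipped bit is at their intersection.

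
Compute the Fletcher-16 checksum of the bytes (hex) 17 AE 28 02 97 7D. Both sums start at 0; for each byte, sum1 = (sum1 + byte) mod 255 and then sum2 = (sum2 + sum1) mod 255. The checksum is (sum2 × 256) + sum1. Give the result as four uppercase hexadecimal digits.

Running sums (mod 255):
  after byte 0 (17): sum1=23, sum2=23
  after byte 1 (AE): sum1=197, sum2=220
  after byte 2 (28): sum1=237, sum2=202
  after byte 3 (02): sum1=239, sum2=186
  after byte 4 (97): sum1=135, sum2=66
  after byte 5 (7D): sum1=5, sum2=71
Checksum = sum2·256 + sum1 = 71·256 + 5 = 18181 = 0x4705.

4705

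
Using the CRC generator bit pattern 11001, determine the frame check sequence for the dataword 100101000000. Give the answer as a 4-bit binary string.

Append 4 zeros: 1001010000000000. Divide by 11001 (XOR where the leading bit is 1):
  pos 0: 10010 XOR 11001 = 01011
  pos 1: 10111 XOR 11001 = 01110
  pos 2: 11100 XOR 11001 = 00101
  pos 4: 10100 XOR 11001 = 01101
  pos 5: 11010 XOR 11001 = 00011
  pos 8: 11000 XOR 11001 = 00001
Remainder (last 4 bits) = 1000. This is the CRC / FCS.

1000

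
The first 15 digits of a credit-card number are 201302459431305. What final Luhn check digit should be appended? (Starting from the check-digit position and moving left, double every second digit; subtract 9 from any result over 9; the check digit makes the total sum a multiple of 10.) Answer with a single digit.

Partial digits right→left: 5 0 3 1 3 4 9 5 4 2 0 3 1 0 2
Double every second digit counting from the check-digit position (so the 1st, 3rd, 5th, ... of the partial from the right).
  doubled (with −9 where >9): 1 6 6 9 8 0 2 4 → sum 36
  kept as-is: 0 1 4 5 2 3 0 → sum 15
Total = 36 + 15 = 51.
Check digit = (10 − (51 mod 10)) mod 10 = 9.

9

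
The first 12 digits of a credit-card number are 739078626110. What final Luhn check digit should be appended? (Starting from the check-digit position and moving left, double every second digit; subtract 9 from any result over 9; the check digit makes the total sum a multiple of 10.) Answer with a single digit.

Partial digits right→left: 0 1 1 6 2 6 8 7 0 9 3 7
Double every second digit counting from the check-digit position (so the 1st, 3rd, 5th, ... of the partial from the right).
  doubled (with −9 where >9): 0 2 4 7 0 6 → sum 19
  kept as-is: 1 6 6 7 9 7 → sum 36
Total = 19 + 36 = 55.
Check digit = (10 − (55 mod 10)) mod 10 = 5.

5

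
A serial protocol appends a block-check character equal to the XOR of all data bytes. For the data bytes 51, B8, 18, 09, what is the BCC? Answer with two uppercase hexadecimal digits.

XOR the bytes together:
  start with 0x51
  0x51 ⊕ 0xB8 = 0xE9
  0xE9 ⊕ 0x18 = 0xF1
  0xF1 ⊕ 0x09 = 0xF8

F8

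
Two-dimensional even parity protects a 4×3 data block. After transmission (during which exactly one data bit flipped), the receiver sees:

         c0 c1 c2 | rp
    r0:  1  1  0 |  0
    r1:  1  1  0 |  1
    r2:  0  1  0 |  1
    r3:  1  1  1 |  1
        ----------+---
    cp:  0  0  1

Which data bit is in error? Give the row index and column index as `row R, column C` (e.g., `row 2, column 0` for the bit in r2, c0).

Recompute each row's even parity and compare to rp:
  r0: data parity 0, sent rp 0 → ok
  r1: data parity 0, sent rp 1 → mismatch
  r2: data parity 1, sent rp 1 → ok
  r3: data parity 1, sent rp 1 → ok
Recompute each column's even parity and compare to cp:
  c0: data parity 1, sent cp 0 → mismatch
  c1: data parity 0, sent cp 0 → ok
  c2: data parity 1, sent cp 1 → ok
Exactly one row (r1) and one column (c0) fail → the flipped bit is at their intersection.

row 1, column 0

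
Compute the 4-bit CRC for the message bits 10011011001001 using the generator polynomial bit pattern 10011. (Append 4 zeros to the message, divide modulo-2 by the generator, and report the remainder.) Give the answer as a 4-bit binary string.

Append 4 zeros: 100110110010010000. Divide by 10011 (XOR where the leading bit is 1):
  pos 0: 10011 XOR 10011 = 00000
  pos 6: 11001 XOR 10011 = 01010
  pos 7: 10100 XOR 10011 = 00111
  pos 9: 11101 XOR 10011 = 01110
  pos 10: 11100 XOR 10011 = 01111
  pos 11: 11110 XOR 10011 = 01101
  pos 12: 11010 XOR 10011 = 01001
  pos 13: 10010 XOR 10011 = 00001
Remainder (last 4 bits) = 0001. This is the CRC / FCS.

0001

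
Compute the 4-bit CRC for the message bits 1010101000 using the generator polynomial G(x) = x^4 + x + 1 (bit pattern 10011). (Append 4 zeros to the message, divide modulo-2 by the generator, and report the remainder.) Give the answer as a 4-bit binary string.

0010

Append 4 zeros: 10101010000000. Divide by 10011 (XOR where the leading bit is 1):
  pos 0: 10101 XOR 10011 = 00110
  pos 2: 11001 XOR 10011 = 01010
  pos 3: 10100 XOR 10011 = 00111
  pos 5: 11100 XOR 10011 = 01111
  pos 6: 11110 XOR 10011 = 01101
  pos 7: 11010 XOR 10011 = 01001
  pos 8: 10010 XOR 10011 = 00001
Remainder (last 4 bits) = 0010. This is the CRC / FCS.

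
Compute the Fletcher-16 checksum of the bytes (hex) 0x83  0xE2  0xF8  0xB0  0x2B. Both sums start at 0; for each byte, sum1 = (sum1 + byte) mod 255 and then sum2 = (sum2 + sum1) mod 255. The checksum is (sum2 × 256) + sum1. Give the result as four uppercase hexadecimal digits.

943B

Running sums (mod 255):
  after byte 0 (0x83): sum1=131, sum2=131
  after byte 1 (0xE2): sum1=102, sum2=233
  after byte 2 (0xF8): sum1=95, sum2=73
  after byte 3 (0xB0): sum1=16, sum2=89
  after byte 4 (0x2B): sum1=59, sum2=148
Checksum = sum2·256 + sum1 = 148·256 + 59 = 37947 = 0x943B.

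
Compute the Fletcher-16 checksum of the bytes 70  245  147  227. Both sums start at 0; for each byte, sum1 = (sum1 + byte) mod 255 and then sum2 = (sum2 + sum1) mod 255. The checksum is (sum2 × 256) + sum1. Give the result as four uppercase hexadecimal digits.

06B3

Running sums (mod 255):
  after byte 0 (70): sum1=70, sum2=70
  after byte 1 (245): sum1=60, sum2=130
  after byte 2 (147): sum1=207, sum2=82
  after byte 3 (227): sum1=179, sum2=6
Checksum = sum2·256 + sum1 = 6·256 + 179 = 1715 = 0x06B3.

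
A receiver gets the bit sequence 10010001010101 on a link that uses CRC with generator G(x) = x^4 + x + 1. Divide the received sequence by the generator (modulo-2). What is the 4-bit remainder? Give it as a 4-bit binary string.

0000

Modulo-2 division of 10010001010101 by 10011:
  pos 0: 10010 XOR 10011 = 00001
  pos 4: 10010 XOR 10011 = 00001
  pos 8: 11010 XOR 10011 = 01001
  pos 9: 10011 XOR 10011 = 00000
Remainder = 0000 (zero — the frame passes the CRC check).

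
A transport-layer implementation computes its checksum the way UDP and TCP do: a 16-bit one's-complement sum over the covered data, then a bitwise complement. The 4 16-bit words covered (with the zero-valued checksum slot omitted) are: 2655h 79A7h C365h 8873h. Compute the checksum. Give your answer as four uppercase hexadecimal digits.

One's-complement addition (fold any carry out of bit 15 back into bit 0):
  0x2655 + 0x79A7 = 0x09FFC
  0x9FFC + 0xC365 = 0x16361 → wrap carry → 0x6362
  0x6362 + 0x8873 = 0x0EBD5
One's-complement sum = 0xEBD5.
Checksum = ~0xEBD5 & 0xFFFF = 0x142A.

142A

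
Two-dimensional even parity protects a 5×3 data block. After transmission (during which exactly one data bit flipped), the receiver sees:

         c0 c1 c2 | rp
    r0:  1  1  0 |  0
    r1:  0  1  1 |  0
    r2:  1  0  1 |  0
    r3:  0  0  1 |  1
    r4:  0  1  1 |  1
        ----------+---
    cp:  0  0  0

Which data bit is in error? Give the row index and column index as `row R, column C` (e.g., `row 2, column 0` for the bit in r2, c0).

row 4, column 1

Recompute each row's even parity and compare to rp:
  r0: data parity 0, sent rp 0 → ok
  r1: data parity 0, sent rp 0 → ok
  r2: data parity 0, sent rp 0 → ok
  r3: data parity 1, sent rp 1 → ok
  r4: data parity 0, sent rp 1 → mismatch
Recompute each column's even parity and compare to cp:
  c0: data parity 0, sent cp 0 → ok
  c1: data parity 1, sent cp 0 → mismatch
  c2: data parity 0, sent cp 0 → ok
Exactly one row (r4) and one column (c1) fail → the flipped bit is at their intersection.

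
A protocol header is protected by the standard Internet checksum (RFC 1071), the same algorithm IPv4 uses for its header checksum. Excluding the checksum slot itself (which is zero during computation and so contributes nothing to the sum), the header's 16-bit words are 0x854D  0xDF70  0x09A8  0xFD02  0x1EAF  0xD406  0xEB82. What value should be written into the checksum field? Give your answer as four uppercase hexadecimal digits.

B65D

One's-complement addition (fold any carry out of bit 15 back into bit 0):
  0x854D + 0xDF70 = 0x164BD → wrap carry → 0x64BE
  0x64BE + 0x09A8 = 0x06E66
  0x6E66 + 0xFD02 = 0x16B68 → wrap carry → 0x6B69
  0x6B69 + 0x1EAF = 0x08A18
  0x8A18 + 0xD406 = 0x15E1E → wrap carry → 0x5E1F
  0x5E1F + 0xEB82 = 0x149A1 → wrap carry → 0x49A2
One's-complement sum = 0x49A2.
Checksum = ~0x49A2 & 0xFFFF = 0xB65D.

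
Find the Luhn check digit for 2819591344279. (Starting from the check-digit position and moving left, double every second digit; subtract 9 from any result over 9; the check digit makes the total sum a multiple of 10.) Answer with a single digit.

Partial digits right→left: 9 7 2 4 4 3 1 9 5 9 1 8 2
Double every second digit counting from the check-digit position (so the 1st, 3rd, 5th, ... of the partial from the right).
  doubled (with −9 where >9): 9 4 8 2 1 2 4 → sum 30
  kept as-is: 7 4 3 9 9 8 → sum 40
Total = 30 + 40 = 70.
Check digit = (10 − (70 mod 10)) mod 10 = 0.

0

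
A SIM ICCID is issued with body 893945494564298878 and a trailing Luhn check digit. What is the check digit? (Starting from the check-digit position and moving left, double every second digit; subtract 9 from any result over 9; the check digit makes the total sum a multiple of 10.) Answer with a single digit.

4

Partial digits right→left: 8 7 8 8 9 2 4 6 5 4 9 4 5 4 9 3 9 8
Double every second digit counting from the check-digit position (so the 1st, 3rd, 5th, ... of the partial from the right).
  doubled (with −9 where >9): 7 7 9 8 1 9 1 9 9 → sum 60
  kept as-is: 7 8 2 6 4 4 4 3 8 → sum 46
Total = 60 + 46 = 106.
Check digit = (10 − (106 mod 10)) mod 10 = 4.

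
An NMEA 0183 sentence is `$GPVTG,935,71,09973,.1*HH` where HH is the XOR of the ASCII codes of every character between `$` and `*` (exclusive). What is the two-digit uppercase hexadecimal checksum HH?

XOR the ASCII codes of the payload characters:
  'G' = 0x47 → acc = 0x47
  'P' = 0x50 → acc = 0x17
  'V' = 0x56 → acc = 0x41
  'T' = 0x54 → acc = 0x15
  'G' = 0x47 → acc = 0x52
  ',' = 0x2C → acc = 0x7E
  '9' = 0x39 → acc = 0x47
  '3' = 0x33 → acc = 0x74
  '5' = 0x35 → acc = 0x41
  ',' = 0x2C → acc = 0x6D
  '7' = 0x37 → acc = 0x5A
  '1' = 0x31 → acc = 0x6B
  ',' = 0x2C → acc = 0x47
  '0' = 0x30 → acc = 0x77
  '9' = 0x39 → acc = 0x4E
  '9' = 0x39 → acc = 0x77
  '7' = 0x37 → acc = 0x40
  '3' = 0x33 → acc = 0x73
  ',' = 0x2C → acc = 0x5F
  '.' = 0x2E → acc = 0x71
  '1' = 0x31 → acc = 0x40
Checksum = 0x40.

40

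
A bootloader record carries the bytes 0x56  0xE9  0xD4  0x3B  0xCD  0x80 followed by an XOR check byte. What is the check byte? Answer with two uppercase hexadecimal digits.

1D

XOR the bytes together:
  start with 0x56
  0x56 ⊕ 0xE9 = 0xBF
  0xBF ⊕ 0xD4 = 0x6B
  0x6B ⊕ 0x3B = 0x50
  0x50 ⊕ 0xCD = 0x9D
  0x9D ⊕ 0x80 = 0x1D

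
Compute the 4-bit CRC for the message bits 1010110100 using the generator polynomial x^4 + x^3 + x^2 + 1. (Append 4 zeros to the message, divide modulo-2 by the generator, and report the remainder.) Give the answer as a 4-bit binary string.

Append 4 zeros: 10101101000000. Divide by 11101 (XOR where the leading bit is 1):
  pos 0: 10101 XOR 11101 = 01000
  pos 1: 10001 XOR 11101 = 01100
  pos 2: 11000 XOR 11101 = 00101
  pos 4: 10110 XOR 11101 = 01011
  pos 5: 10110 XOR 11101 = 01011
  pos 6: 10110 XOR 11101 = 01011
  pos 7: 10110 XOR 11101 = 01011
  pos 8: 10110 XOR 11101 = 01011
  pos 9: 10110 XOR 11101 = 01011
Remainder (last 4 bits) = 1011. This is the CRC / FCS.

1011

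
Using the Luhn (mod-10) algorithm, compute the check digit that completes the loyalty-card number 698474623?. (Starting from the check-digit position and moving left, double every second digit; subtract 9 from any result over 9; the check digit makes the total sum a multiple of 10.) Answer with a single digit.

Partial digits right→left: 3 2 6 4 7 4 8 9 6
Double every second digit counting from the check-digit position (so the 1st, 3rd, 5th, ... of the partial from the right).
  doubled (with −9 where >9): 6 3 5 7 3 → sum 24
  kept as-is: 2 4 4 9 → sum 19
Total = 24 + 19 = 43.
Check digit = (10 − (43 mod 10)) mod 10 = 7.

7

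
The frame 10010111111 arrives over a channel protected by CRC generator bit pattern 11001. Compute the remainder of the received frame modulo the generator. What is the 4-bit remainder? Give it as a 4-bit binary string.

Modulo-2 division of 10010111111 by 11001:
  pos 0: 10010 XOR 11001 = 01011
  pos 1: 10111 XOR 11001 = 01110
  pos 2: 11101 XOR 11001 = 00100
  pos 4: 10011 XOR 11001 = 01010
  pos 5: 10101 XOR 11001 = 01100
  pos 6: 11001 XOR 11001 = 00000
Remainder = 0000 (zero — the frame passes the CRC check).

0000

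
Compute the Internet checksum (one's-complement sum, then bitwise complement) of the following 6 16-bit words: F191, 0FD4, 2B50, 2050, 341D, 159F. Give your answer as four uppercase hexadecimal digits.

693D

One's-complement addition (fold any carry out of bit 15 back into bit 0):
  0xF191 + 0x0FD4 = 0x10165 → wrap carry → 0x0166
  0x0166 + 0x2B50 = 0x02CB6
  0x2CB6 + 0x2050 = 0x04D06
  0x4D06 + 0x341D = 0x08123
  0x8123 + 0x159F = 0x096C2
One's-complement sum = 0x96C2.
Checksum = ~0x96C2 & 0xFFFF = 0x693D.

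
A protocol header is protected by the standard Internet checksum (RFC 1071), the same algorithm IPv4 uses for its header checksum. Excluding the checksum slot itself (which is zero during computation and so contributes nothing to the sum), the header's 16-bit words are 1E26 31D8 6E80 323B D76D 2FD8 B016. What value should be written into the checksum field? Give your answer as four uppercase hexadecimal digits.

One's-complement addition (fold any carry out of bit 15 back into bit 0):
  0x1E26 + 0x31D8 = 0x04FFE
  0x4FFE + 0x6E80 = 0x0BE7E
  0xBE7E + 0x323B = 0x0F0B9
  0xF0B9 + 0xD76D = 0x1C826 → wrap carry → 0xC827
  0xC827 + 0x2FD8 = 0x0F7FF
  0xF7FF + 0xB016 = 0x1A815 → wrap carry → 0xA816
One's-complement sum = 0xA816.
Checksum = ~0xA816 & 0xFFFF = 0x57E9.

57E9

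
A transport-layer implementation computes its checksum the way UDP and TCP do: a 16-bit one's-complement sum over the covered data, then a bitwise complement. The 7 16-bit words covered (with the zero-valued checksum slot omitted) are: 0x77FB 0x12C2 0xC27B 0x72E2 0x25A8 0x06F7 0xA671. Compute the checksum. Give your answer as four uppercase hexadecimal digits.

One's-complement addition (fold any carry out of bit 15 back into bit 0):
  0x77FB + 0x12C2 = 0x08ABD
  0x8ABD + 0xC27B = 0x14D38 → wrap carry → 0x4D39
  0x4D39 + 0x72E2 = 0x0C01B
  0xC01B + 0x25A8 = 0x0E5C3
  0xE5C3 + 0x06F7 = 0x0ECBA
  0xECBA + 0xA671 = 0x1932B → wrap carry → 0x932C
One's-complement sum = 0x932C.
Checksum = ~0x932C & 0xFFFF = 0x6CD3.

6CD3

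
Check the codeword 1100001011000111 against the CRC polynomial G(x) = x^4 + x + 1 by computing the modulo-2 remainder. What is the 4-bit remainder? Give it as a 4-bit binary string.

Modulo-2 division of 1100001011000111 by 10011:
  pos 0: 11000 XOR 10011 = 01011
  pos 1: 10110 XOR 10011 = 00101
  pos 3: 10110 XOR 10011 = 00101
  pos 5: 10111 XOR 10011 = 00100
  pos 7: 10000 XOR 10011 = 00011
  pos 10: 11011 XOR 10011 = 01000
  pos 11: 10001 XOR 10011 = 00010
Remainder = 0010 (nonzero — an error is detected).

0010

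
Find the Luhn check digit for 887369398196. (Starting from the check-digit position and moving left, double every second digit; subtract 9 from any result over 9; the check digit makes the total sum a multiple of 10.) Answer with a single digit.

3

Partial digits right→left: 6 9 1 8 9 3 9 6 3 7 8 8
Double every second digit counting from the check-digit position (so the 1st, 3rd, 5th, ... of the partial from the right).
  doubled (with −9 where >9): 3 2 9 9 6 7 → sum 36
  kept as-is: 9 8 3 6 7 8 → sum 41
Total = 36 + 41 = 77.
Check digit = (10 − (77 mod 10)) mod 10 = 3.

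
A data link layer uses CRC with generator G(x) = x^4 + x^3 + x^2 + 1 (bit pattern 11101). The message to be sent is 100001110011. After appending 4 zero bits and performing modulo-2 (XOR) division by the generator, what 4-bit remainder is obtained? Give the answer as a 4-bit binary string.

0110

Append 4 zeros: 1000011100110000. Divide by 11101 (XOR where the leading bit is 1):
  pos 0: 10000 XOR 11101 = 01101
  pos 1: 11011 XOR 11101 = 00110
  pos 3: 11011 XOR 11101 = 00110
  pos 5: 11000 XOR 11101 = 00101
  pos 7: 10111 XOR 11101 = 01010
  pos 8: 10100 XOR 11101 = 01001
  pos 9: 10010 XOR 11101 = 01111
  pos 10: 11110 XOR 11101 = 00011
Remainder (last 4 bits) = 0110. This is the CRC / FCS.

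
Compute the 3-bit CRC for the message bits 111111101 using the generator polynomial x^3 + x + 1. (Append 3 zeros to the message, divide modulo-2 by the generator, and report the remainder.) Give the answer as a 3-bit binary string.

Append 3 zeros: 111111101000. Divide by 1011 (XOR where the leading bit is 1):
  pos 0: 1111 XOR 1011 = 0100
  pos 1: 1001 XOR 1011 = 0010
  pos 3: 1011 XOR 1011 = 0000
  pos 8: 1000 XOR 1011 = 0011
Remainder (last 3 bits) = 011. This is the CRC / FCS.

011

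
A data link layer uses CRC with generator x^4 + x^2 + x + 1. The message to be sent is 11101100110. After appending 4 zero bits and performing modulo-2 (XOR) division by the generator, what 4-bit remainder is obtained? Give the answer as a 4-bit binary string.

Append 4 zeros: 111011001100000. Divide by 10111 (XOR where the leading bit is 1):
  pos 0: 11101 XOR 10111 = 01010
  pos 1: 10101 XOR 10111 = 00010
  pos 4: 10001 XOR 10111 = 00110
  pos 6: 11010 XOR 10111 = 01101
  pos 7: 11010 XOR 10111 = 01101
  pos 8: 11010 XOR 10111 = 01101
  pos 9: 11010 XOR 10111 = 01101
  pos 10: 11010 XOR 10111 = 01101
Remainder (last 4 bits) = 1101. This is the CRC / FCS.

1101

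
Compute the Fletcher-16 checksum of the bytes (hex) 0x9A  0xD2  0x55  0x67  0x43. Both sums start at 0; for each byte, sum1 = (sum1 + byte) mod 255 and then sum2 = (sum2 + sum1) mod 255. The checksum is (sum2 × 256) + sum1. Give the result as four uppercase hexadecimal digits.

Running sums (mod 255):
  after byte 0 (0x9A): sum1=154, sum2=154
  after byte 1 (0xD2): sum1=109, sum2=8
  after byte 2 (0x55): sum1=194, sum2=202
  after byte 3 (0x67): sum1=42, sum2=244
  after byte 4 (0x43): sum1=109, sum2=98
Checksum = sum2·256 + sum1 = 98·256 + 109 = 25197 = 0x626D.

626D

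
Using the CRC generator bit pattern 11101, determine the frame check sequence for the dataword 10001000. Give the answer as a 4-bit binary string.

Append 4 zeros: 100010000000. Divide by 11101 (XOR where the leading bit is 1):
  pos 0: 10001 XOR 11101 = 01100
  pos 1: 11000 XOR 11101 = 00101
  pos 3: 10100 XOR 11101 = 01001
  pos 4: 10010 XOR 11101 = 01111
  pos 5: 11110 XOR 11101 = 00011
Remainder (last 4 bits) = 1100. This is the CRC / FCS.

1100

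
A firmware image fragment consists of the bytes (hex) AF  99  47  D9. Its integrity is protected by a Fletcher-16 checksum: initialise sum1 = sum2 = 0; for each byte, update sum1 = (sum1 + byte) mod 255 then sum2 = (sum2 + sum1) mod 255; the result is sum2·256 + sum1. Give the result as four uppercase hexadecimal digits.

Running sums (mod 255):
  after byte 0 (AF): sum1=175, sum2=175
  after byte 1 (99): sum1=73, sum2=248
  after byte 2 (47): sum1=144, sum2=137
  after byte 3 (D9): sum1=106, sum2=243
Checksum = sum2·256 + sum1 = 243·256 + 106 = 62314 = 0xF36A.

F36A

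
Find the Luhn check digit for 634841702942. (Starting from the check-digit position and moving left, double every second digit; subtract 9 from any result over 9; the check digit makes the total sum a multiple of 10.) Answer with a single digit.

5

Partial digits right→left: 2 4 9 2 0 7 1 4 8 4 3 6
Double every second digit counting from the check-digit position (so the 1st, 3rd, 5th, ... of the partial from the right).
  doubled (with −9 where >9): 4 9 0 2 7 6 → sum 28
  kept as-is: 4 2 7 4 4 6 → sum 27
Total = 28 + 27 = 55.
Check digit = (10 − (55 mod 10)) mod 10 = 5.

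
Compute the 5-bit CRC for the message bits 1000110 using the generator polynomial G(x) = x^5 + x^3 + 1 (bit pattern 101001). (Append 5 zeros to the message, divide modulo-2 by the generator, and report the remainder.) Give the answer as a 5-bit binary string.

Append 5 zeros: 100011000000. Divide by 101001 (XOR where the leading bit is 1):
  pos 0: 100011 XOR 101001 = 001010
  pos 2: 101000 XOR 101001 = 000001
Remainder (last 5 bits) = 10000. This is the CRC / FCS.

10000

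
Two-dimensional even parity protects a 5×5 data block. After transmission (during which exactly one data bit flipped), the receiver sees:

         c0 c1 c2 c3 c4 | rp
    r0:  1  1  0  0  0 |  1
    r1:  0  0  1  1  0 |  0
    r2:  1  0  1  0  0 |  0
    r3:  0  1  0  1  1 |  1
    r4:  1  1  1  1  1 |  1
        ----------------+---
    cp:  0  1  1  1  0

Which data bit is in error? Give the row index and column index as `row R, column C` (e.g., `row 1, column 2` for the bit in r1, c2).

Recompute each row's even parity and compare to rp:
  r0: data parity 0, sent rp 1 → mismatch
  r1: data parity 0, sent rp 0 → ok
  r2: data parity 0, sent rp 0 → ok
  r3: data parity 1, sent rp 1 → ok
  r4: data parity 1, sent rp 1 → ok
Recompute each column's even parity and compare to cp:
  c0: data parity 1, sent cp 0 → mismatch
  c1: data parity 1, sent cp 1 → ok
  c2: data parity 1, sent cp 1 → ok
  c3: data parity 1, sent cp 1 → ok
  c4: data parity 0, sent cp 0 → ok
Exactly one row (r0) and one column (c0) fail → the flipped bit is at their intersection.

row 0, column 0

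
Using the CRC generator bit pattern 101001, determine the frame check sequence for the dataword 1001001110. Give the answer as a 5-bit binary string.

Append 5 zeros: 100100111000000. Divide by 101001 (XOR where the leading bit is 1):
  pos 0: 100100 XOR 101001 = 001101
  pos 2: 110111 XOR 101001 = 011110
  pos 3: 111101 XOR 101001 = 010100
  pos 4: 101000 XOR 101001 = 000001
  pos 9: 100000 XOR 101001 = 001001
Remainder (last 5 bits) = 01001. This is the CRC / FCS.

01001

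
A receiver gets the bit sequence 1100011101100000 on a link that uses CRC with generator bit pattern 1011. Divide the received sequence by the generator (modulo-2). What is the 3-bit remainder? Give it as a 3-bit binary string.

Modulo-2 division of 1100011101100000 by 1011:
  pos 0: 1100 XOR 1011 = 0111
  pos 1: 1110 XOR 1011 = 0101
  pos 2: 1011 XOR 1011 = 0000
  pos 6: 1101 XOR 1011 = 0110
  pos 7: 1101 XOR 1011 = 0110
  pos 8: 1100 XOR 1011 = 0111
  pos 9: 1110 XOR 1011 = 0101
  pos 10: 1010 XOR 1011 = 0001
Remainder = 100 (nonzero — an error is detected).

100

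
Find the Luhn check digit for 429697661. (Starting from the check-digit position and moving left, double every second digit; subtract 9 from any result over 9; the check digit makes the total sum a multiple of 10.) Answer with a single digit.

8

Partial digits right→left: 1 6 6 7 9 6 9 2 4
Double every second digit counting from the check-digit position (so the 1st, 3rd, 5th, ... of the partial from the right).
  doubled (with −9 where >9): 2 3 9 9 8 → sum 31
  kept as-is: 6 7 6 2 → sum 21
Total = 31 + 21 = 52.
Check digit = (10 − (52 mod 10)) mod 10 = 8.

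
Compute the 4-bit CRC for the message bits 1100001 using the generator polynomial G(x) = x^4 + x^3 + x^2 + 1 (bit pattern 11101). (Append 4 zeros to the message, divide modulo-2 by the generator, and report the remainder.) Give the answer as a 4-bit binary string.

Append 4 zeros: 11000010000. Divide by 11101 (XOR where the leading bit is 1):
  pos 0: 11000 XOR 11101 = 00101
  pos 2: 10101 XOR 11101 = 01000
  pos 3: 10000 XOR 11101 = 01101
  pos 4: 11010 XOR 11101 = 00111
  pos 6: 11100 XOR 11101 = 00001
Remainder (last 4 bits) = 0001. This is the CRC / FCS.

0001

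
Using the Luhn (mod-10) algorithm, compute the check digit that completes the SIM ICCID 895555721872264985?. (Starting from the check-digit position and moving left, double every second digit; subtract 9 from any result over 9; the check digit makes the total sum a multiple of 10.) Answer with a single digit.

Partial digits right→left: 5 8 9 4 6 2 2 7 8 1 2 7 5 5 5 5 9 8
Double every second digit counting from the check-digit position (so the 1st, 3rd, 5th, ... of the partial from the right).
  doubled (with −9 where >9): 1 9 3 4 7 4 1 1 9 → sum 39
  kept as-is: 8 4 2 7 1 7 5 5 8 → sum 47
Total = 39 + 47 = 86.
Check digit = (10 − (86 mod 10)) mod 10 = 4.

4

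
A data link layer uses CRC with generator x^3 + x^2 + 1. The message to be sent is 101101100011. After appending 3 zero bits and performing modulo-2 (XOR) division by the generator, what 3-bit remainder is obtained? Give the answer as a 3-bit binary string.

001

Append 3 zeros: 101101100011000. Divide by 1101 (XOR where the leading bit is 1):
  pos 0: 1011 XOR 1101 = 0110
  pos 1: 1100 XOR 1101 = 0001
  pos 4: 1110 XOR 1101 = 0011
  pos 6: 1100 XOR 1101 = 0001
  pos 9: 1110 XOR 1101 = 0011
  pos 11: 1100 XOR 1101 = 0001
Remainder (last 3 bits) = 001. This is the CRC / FCS.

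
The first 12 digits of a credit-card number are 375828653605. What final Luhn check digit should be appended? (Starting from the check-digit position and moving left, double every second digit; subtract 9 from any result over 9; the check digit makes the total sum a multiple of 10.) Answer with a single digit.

7

Partial digits right→left: 5 0 6 3 5 6 8 2 8 5 7 3
Double every second digit counting from the check-digit position (so the 1st, 3rd, 5th, ... of the partial from the right).
  doubled (with −9 where >9): 1 3 1 7 7 5 → sum 24
  kept as-is: 0 3 6 2 5 3 → sum 19
Total = 24 + 19 = 43.
Check digit = (10 − (43 mod 10)) mod 10 = 7.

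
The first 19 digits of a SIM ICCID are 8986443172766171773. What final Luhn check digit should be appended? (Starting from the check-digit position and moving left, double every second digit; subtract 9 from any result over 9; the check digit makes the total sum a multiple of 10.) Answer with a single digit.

Partial digits right→left: 3 7 7 1 7 1 6 6 7 2 7 1 3 4 4 6 8 9 8
Double every second digit counting from the check-digit position (so the 1st, 3rd, 5th, ... of the partial from the right).
  doubled (with −9 where >9): 6 5 5 3 5 5 6 8 7 7 → sum 57
  kept as-is: 7 1 1 6 2 1 4 6 9 → sum 37
Total = 57 + 37 = 94.
Check digit = (10 − (94 mod 10)) mod 10 = 6.

6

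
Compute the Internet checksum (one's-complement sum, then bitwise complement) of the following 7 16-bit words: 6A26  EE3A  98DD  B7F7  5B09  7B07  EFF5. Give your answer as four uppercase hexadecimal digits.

90C2

One's-complement addition (fold any carry out of bit 15 back into bit 0):
  0x6A26 + 0xEE3A = 0x15860 → wrap carry → 0x5861
  0x5861 + 0x98DD = 0x0F13E
  0xF13E + 0xB7F7 = 0x1A935 → wrap carry → 0xA936
  0xA936 + 0x5B09 = 0x1043F → wrap carry → 0x0440
  0x0440 + 0x7B07 = 0x07F47
  0x7F47 + 0xEFF5 = 0x16F3C → wrap carry → 0x6F3D
One's-complement sum = 0x6F3D.
Checksum = ~0x6F3D & 0xFFFF = 0x90C2.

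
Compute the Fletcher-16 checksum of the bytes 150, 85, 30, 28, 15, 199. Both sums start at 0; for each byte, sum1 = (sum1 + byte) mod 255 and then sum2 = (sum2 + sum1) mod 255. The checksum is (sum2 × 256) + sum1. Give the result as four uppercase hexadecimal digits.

Running sums (mod 255):
  after byte 0 (150): sum1=150, sum2=150
  after byte 1 (85): sum1=235, sum2=130
  after byte 2 (30): sum1=10, sum2=140
  after byte 3 (28): sum1=38, sum2=178
  after byte 4 (15): sum1=53, sum2=231
  after byte 5 (199): sum1=252, sum2=228
Checksum = sum2·256 + sum1 = 228·256 + 252 = 58620 = 0xE4FC.

E4FC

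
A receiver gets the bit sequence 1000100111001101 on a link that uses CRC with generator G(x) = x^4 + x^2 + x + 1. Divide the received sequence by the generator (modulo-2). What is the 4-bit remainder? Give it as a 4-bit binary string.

0000

Modulo-2 division of 1000100111001101 by 10111:
  pos 0: 10001 XOR 10111 = 00110
  pos 2: 11000 XOR 10111 = 01111
  pos 3: 11111 XOR 10111 = 01000
  pos 4: 10001 XOR 10111 = 00110
  pos 6: 11010 XOR 10111 = 01101
  pos 7: 11010 XOR 10111 = 01101
  pos 8: 11011 XOR 10111 = 01100
  pos 9: 11001 XOR 10111 = 01110
  pos 10: 11100 XOR 10111 = 01011
  pos 11: 10111 XOR 10111 = 00000
Remainder = 0000 (zero — the frame passes the CRC check).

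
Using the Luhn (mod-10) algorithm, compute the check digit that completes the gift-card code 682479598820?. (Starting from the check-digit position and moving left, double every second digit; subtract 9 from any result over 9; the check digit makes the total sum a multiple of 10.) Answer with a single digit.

Partial digits right→left: 0 2 8 8 9 5 9 7 4 2 8 6
Double every second digit counting from the check-digit position (so the 1st, 3rd, 5th, ... of the partial from the right).
  doubled (with −9 where >9): 0 7 9 9 8 7 → sum 40
  kept as-is: 2 8 5 7 2 6 → sum 30
Total = 40 + 30 = 70.
Check digit = (10 − (70 mod 10)) mod 10 = 0.

0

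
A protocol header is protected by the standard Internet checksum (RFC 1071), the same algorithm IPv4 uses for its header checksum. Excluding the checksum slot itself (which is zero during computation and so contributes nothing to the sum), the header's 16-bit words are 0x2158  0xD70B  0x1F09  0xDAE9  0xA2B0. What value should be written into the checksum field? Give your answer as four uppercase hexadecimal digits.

One's-complement addition (fold any carry out of bit 15 back into bit 0):
  0x2158 + 0xD70B = 0x0F863
  0xF863 + 0x1F09 = 0x1176C → wrap carry → 0x176D
  0x176D + 0xDAE9 = 0x0F256
  0xF256 + 0xA2B0 = 0x19506 → wrap carry → 0x9507
One's-complement sum = 0x9507.
Checksum = ~0x9507 & 0xFFFF = 0x6AF8.

6AF8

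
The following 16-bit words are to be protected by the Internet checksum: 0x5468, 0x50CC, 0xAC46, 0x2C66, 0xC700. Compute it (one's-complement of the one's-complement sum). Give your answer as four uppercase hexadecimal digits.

BB1D

One's-complement addition (fold any carry out of bit 15 back into bit 0):
  0x5468 + 0x50CC = 0x0A534
  0xA534 + 0xAC46 = 0x1517A → wrap carry → 0x517B
  0x517B + 0x2C66 = 0x07DE1
  0x7DE1 + 0xC700 = 0x144E1 → wrap carry → 0x44E2
One's-complement sum = 0x44E2.
Checksum = ~0x44E2 & 0xFFFF = 0xBB1D.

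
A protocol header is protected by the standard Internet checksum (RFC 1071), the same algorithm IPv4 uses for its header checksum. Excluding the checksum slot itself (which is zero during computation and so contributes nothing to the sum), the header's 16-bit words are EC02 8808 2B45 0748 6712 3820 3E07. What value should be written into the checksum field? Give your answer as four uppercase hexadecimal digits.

7C2D

One's-complement addition (fold any carry out of bit 15 back into bit 0):
  0xEC02 + 0x8808 = 0x1740A → wrap carry → 0x740B
  0x740B + 0x2B45 = 0x09F50
  0x9F50 + 0x0748 = 0x0A698
  0xA698 + 0x6712 = 0x10DAA → wrap carry → 0x0DAB
  0x0DAB + 0x3820 = 0x045CB
  0x45CB + 0x3E07 = 0x083D2
One's-complement sum = 0x83D2.
Checksum = ~0x83D2 & 0xFFFF = 0x7C2D.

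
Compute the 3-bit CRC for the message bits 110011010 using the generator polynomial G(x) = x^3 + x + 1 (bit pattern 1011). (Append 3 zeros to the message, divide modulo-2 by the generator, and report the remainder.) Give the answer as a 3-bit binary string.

Append 3 zeros: 110011010000. Divide by 1011 (XOR where the leading bit is 1):
  pos 0: 1100 XOR 1011 = 0111
  pos 1: 1111 XOR 1011 = 0100
  pos 2: 1001 XOR 1011 = 0010
  pos 4: 1001 XOR 1011 = 0010
  pos 6: 1000 XOR 1011 = 0011
  pos 8: 1100 XOR 1011 = 0111
Remainder (last 3 bits) = 111. This is the CRC / FCS.

111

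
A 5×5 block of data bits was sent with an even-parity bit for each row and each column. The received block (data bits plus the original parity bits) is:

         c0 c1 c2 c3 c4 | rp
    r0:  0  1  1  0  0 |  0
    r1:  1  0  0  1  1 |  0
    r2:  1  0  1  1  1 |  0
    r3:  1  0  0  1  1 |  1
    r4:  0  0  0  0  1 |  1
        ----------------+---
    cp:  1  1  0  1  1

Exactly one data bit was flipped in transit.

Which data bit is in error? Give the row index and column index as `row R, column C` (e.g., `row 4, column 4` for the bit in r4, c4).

row 1, column 4

Recompute each row's even parity and compare to rp:
  r0: data parity 0, sent rp 0 → ok
  r1: data parity 1, sent rp 0 → mismatch
  r2: data parity 0, sent rp 0 → ok
  r3: data parity 1, sent rp 1 → ok
  r4: data parity 1, sent rp 1 → ok
Recompute each column's even parity and compare to cp:
  c0: data parity 1, sent cp 1 → ok
  c1: data parity 1, sent cp 1 → ok
  c2: data parity 0, sent cp 0 → ok
  c3: data parity 1, sent cp 1 → ok
  c4: data parity 0, sent cp 1 → mismatch
Exactly one row (r1) and one column (c4) fail → the flipped bit is at their intersection.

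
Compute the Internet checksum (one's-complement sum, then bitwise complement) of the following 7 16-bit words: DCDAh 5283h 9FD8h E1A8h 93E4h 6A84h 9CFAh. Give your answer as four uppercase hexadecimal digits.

One's-complement addition (fold any carry out of bit 15 back into bit 0):
  0xDCDA + 0x5283 = 0x12F5D → wrap carry → 0x2F5E
  0x2F5E + 0x9FD8 = 0x0CF36
  0xCF36 + 0xE1A8 = 0x1B0DE → wrap carry → 0xB0DF
  0xB0DF + 0x93E4 = 0x144C3 → wrap carry → 0x44C4
  0x44C4 + 0x6A84 = 0x0AF48
  0xAF48 + 0x9CFA = 0x14C42 → wrap carry → 0x4C43
One's-complement sum = 0x4C43.
Checksum = ~0x4C43 & 0xFFFF = 0xB3BC.

B3BC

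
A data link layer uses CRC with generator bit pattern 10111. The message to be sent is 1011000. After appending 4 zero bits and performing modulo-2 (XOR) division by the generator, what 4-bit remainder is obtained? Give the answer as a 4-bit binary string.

1011

Append 4 zeros: 10110000000. Divide by 10111 (XOR where the leading bit is 1):
  pos 0: 10110 XOR 10111 = 00001
  pos 4: 10000 XOR 10111 = 00111
  pos 6: 11100 XOR 10111 = 01011
Remainder (last 4 bits) = 1011. This is the CRC / FCS.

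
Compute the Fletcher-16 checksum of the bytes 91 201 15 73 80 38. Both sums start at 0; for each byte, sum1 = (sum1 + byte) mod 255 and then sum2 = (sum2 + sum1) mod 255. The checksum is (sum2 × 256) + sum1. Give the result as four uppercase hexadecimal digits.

Running sums (mod 255):
  after byte 0 (91): sum1=91, sum2=91
  after byte 1 (201): sum1=37, sum2=128
  after byte 2 (15): sum1=52, sum2=180
  after byte 3 (73): sum1=125, sum2=50
  after byte 4 (80): sum1=205, sum2=0
  after byte 5 (38): sum1=243, sum2=243
Checksum = sum2·256 + sum1 = 243·256 + 243 = 62451 = 0xF3F3.

F3F3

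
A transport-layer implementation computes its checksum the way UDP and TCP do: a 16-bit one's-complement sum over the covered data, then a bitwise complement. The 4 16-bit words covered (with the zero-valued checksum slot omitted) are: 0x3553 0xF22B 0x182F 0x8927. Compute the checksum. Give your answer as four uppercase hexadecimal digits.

372A

One's-complement addition (fold any carry out of bit 15 back into bit 0):
  0x3553 + 0xF22B = 0x1277E → wrap carry → 0x277F
  0x277F + 0x182F = 0x03FAE
  0x3FAE + 0x8927 = 0x0C8D5
One's-complement sum = 0xC8D5.
Checksum = ~0xC8D5 & 0xFFFF = 0x372A.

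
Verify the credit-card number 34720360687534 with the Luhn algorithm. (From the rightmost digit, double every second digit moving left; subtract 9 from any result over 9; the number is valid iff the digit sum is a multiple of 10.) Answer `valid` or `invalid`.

From the right, keep odd positions and double even positions (subtract 9 from any doubled value over 9):
  doubled (positions 2,4,...): 6 5 3 3 0 5 6 → sum 28
  kept (positions 1,3,...): 4 5 8 0 3 2 4 → sum 26
Total = 54.
54 mod 10 = 4, so the number is invalid.

invalid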